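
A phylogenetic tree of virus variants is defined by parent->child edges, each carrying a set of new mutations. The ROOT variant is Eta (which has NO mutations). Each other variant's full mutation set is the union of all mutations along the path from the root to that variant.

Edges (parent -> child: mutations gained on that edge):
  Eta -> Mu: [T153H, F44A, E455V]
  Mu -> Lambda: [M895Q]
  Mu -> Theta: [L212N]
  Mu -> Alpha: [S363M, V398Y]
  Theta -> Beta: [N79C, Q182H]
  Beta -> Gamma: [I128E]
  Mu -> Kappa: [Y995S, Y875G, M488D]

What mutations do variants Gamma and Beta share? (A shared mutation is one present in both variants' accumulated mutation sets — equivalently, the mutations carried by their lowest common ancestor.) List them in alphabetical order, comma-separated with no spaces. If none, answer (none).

Answer: E455V,F44A,L212N,N79C,Q182H,T153H

Derivation:
Accumulating mutations along path to Gamma:
  At Eta: gained [] -> total []
  At Mu: gained ['T153H', 'F44A', 'E455V'] -> total ['E455V', 'F44A', 'T153H']
  At Theta: gained ['L212N'] -> total ['E455V', 'F44A', 'L212N', 'T153H']
  At Beta: gained ['N79C', 'Q182H'] -> total ['E455V', 'F44A', 'L212N', 'N79C', 'Q182H', 'T153H']
  At Gamma: gained ['I128E'] -> total ['E455V', 'F44A', 'I128E', 'L212N', 'N79C', 'Q182H', 'T153H']
Mutations(Gamma) = ['E455V', 'F44A', 'I128E', 'L212N', 'N79C', 'Q182H', 'T153H']
Accumulating mutations along path to Beta:
  At Eta: gained [] -> total []
  At Mu: gained ['T153H', 'F44A', 'E455V'] -> total ['E455V', 'F44A', 'T153H']
  At Theta: gained ['L212N'] -> total ['E455V', 'F44A', 'L212N', 'T153H']
  At Beta: gained ['N79C', 'Q182H'] -> total ['E455V', 'F44A', 'L212N', 'N79C', 'Q182H', 'T153H']
Mutations(Beta) = ['E455V', 'F44A', 'L212N', 'N79C', 'Q182H', 'T153H']
Intersection: ['E455V', 'F44A', 'I128E', 'L212N', 'N79C', 'Q182H', 'T153H'] ∩ ['E455V', 'F44A', 'L212N', 'N79C', 'Q182H', 'T153H'] = ['E455V', 'F44A', 'L212N', 'N79C', 'Q182H', 'T153H']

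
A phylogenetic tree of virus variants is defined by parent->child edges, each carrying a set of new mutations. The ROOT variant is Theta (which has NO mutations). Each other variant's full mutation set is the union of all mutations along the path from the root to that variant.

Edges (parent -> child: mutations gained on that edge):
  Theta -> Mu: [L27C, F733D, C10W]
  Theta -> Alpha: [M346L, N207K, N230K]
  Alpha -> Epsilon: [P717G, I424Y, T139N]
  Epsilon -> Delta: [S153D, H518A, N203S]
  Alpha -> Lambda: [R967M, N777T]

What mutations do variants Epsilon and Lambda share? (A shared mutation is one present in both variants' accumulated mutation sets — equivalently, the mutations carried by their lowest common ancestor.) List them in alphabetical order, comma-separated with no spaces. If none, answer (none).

Accumulating mutations along path to Epsilon:
  At Theta: gained [] -> total []
  At Alpha: gained ['M346L', 'N207K', 'N230K'] -> total ['M346L', 'N207K', 'N230K']
  At Epsilon: gained ['P717G', 'I424Y', 'T139N'] -> total ['I424Y', 'M346L', 'N207K', 'N230K', 'P717G', 'T139N']
Mutations(Epsilon) = ['I424Y', 'M346L', 'N207K', 'N230K', 'P717G', 'T139N']
Accumulating mutations along path to Lambda:
  At Theta: gained [] -> total []
  At Alpha: gained ['M346L', 'N207K', 'N230K'] -> total ['M346L', 'N207K', 'N230K']
  At Lambda: gained ['R967M', 'N777T'] -> total ['M346L', 'N207K', 'N230K', 'N777T', 'R967M']
Mutations(Lambda) = ['M346L', 'N207K', 'N230K', 'N777T', 'R967M']
Intersection: ['I424Y', 'M346L', 'N207K', 'N230K', 'P717G', 'T139N'] ∩ ['M346L', 'N207K', 'N230K', 'N777T', 'R967M'] = ['M346L', 'N207K', 'N230K']

Answer: M346L,N207K,N230K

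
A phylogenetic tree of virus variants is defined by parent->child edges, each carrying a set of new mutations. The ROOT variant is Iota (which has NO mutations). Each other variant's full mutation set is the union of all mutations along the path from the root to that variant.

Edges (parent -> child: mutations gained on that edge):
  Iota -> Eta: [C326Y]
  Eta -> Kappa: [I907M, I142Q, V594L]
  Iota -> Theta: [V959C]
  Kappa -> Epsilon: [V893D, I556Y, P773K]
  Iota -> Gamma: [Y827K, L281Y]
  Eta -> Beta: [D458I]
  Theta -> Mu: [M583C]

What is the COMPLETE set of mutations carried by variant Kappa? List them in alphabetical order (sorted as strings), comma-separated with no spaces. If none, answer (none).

At Iota: gained [] -> total []
At Eta: gained ['C326Y'] -> total ['C326Y']
At Kappa: gained ['I907M', 'I142Q', 'V594L'] -> total ['C326Y', 'I142Q', 'I907M', 'V594L']

Answer: C326Y,I142Q,I907M,V594L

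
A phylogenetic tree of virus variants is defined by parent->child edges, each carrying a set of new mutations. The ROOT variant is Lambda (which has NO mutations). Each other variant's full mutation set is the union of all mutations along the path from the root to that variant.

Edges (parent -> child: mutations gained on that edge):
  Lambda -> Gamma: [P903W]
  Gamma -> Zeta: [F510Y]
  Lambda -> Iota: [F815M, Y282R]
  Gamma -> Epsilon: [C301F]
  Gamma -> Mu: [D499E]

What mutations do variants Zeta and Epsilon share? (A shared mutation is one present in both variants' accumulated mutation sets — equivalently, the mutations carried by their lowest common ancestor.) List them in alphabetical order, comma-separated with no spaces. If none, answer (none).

Answer: P903W

Derivation:
Accumulating mutations along path to Zeta:
  At Lambda: gained [] -> total []
  At Gamma: gained ['P903W'] -> total ['P903W']
  At Zeta: gained ['F510Y'] -> total ['F510Y', 'P903W']
Mutations(Zeta) = ['F510Y', 'P903W']
Accumulating mutations along path to Epsilon:
  At Lambda: gained [] -> total []
  At Gamma: gained ['P903W'] -> total ['P903W']
  At Epsilon: gained ['C301F'] -> total ['C301F', 'P903W']
Mutations(Epsilon) = ['C301F', 'P903W']
Intersection: ['F510Y', 'P903W'] ∩ ['C301F', 'P903W'] = ['P903W']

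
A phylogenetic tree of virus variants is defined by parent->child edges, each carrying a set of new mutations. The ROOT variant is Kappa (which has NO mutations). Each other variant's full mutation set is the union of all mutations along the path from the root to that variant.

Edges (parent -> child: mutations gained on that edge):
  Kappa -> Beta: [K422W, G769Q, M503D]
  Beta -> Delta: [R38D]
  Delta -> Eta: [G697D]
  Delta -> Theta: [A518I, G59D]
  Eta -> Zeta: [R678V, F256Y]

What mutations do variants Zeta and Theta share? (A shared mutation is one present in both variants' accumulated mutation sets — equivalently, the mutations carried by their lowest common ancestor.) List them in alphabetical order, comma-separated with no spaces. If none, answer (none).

Accumulating mutations along path to Zeta:
  At Kappa: gained [] -> total []
  At Beta: gained ['K422W', 'G769Q', 'M503D'] -> total ['G769Q', 'K422W', 'M503D']
  At Delta: gained ['R38D'] -> total ['G769Q', 'K422W', 'M503D', 'R38D']
  At Eta: gained ['G697D'] -> total ['G697D', 'G769Q', 'K422W', 'M503D', 'R38D']
  At Zeta: gained ['R678V', 'F256Y'] -> total ['F256Y', 'G697D', 'G769Q', 'K422W', 'M503D', 'R38D', 'R678V']
Mutations(Zeta) = ['F256Y', 'G697D', 'G769Q', 'K422W', 'M503D', 'R38D', 'R678V']
Accumulating mutations along path to Theta:
  At Kappa: gained [] -> total []
  At Beta: gained ['K422W', 'G769Q', 'M503D'] -> total ['G769Q', 'K422W', 'M503D']
  At Delta: gained ['R38D'] -> total ['G769Q', 'K422W', 'M503D', 'R38D']
  At Theta: gained ['A518I', 'G59D'] -> total ['A518I', 'G59D', 'G769Q', 'K422W', 'M503D', 'R38D']
Mutations(Theta) = ['A518I', 'G59D', 'G769Q', 'K422W', 'M503D', 'R38D']
Intersection: ['F256Y', 'G697D', 'G769Q', 'K422W', 'M503D', 'R38D', 'R678V'] ∩ ['A518I', 'G59D', 'G769Q', 'K422W', 'M503D', 'R38D'] = ['G769Q', 'K422W', 'M503D', 'R38D']

Answer: G769Q,K422W,M503D,R38D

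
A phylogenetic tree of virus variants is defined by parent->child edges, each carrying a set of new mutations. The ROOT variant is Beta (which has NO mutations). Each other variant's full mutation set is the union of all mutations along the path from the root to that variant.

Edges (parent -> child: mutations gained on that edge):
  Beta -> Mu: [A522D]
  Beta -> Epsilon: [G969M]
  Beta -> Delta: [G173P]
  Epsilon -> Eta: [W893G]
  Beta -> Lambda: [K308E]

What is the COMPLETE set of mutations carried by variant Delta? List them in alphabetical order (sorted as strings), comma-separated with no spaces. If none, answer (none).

At Beta: gained [] -> total []
At Delta: gained ['G173P'] -> total ['G173P']

Answer: G173P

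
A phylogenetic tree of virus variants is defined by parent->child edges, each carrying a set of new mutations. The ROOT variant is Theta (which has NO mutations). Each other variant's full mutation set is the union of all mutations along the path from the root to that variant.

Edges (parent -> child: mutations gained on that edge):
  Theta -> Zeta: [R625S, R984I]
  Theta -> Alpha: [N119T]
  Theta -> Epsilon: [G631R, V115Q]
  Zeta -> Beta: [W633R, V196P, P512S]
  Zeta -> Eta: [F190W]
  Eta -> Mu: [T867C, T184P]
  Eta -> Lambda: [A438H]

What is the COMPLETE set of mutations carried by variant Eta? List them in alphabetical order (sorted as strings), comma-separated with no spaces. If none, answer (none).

At Theta: gained [] -> total []
At Zeta: gained ['R625S', 'R984I'] -> total ['R625S', 'R984I']
At Eta: gained ['F190W'] -> total ['F190W', 'R625S', 'R984I']

Answer: F190W,R625S,R984I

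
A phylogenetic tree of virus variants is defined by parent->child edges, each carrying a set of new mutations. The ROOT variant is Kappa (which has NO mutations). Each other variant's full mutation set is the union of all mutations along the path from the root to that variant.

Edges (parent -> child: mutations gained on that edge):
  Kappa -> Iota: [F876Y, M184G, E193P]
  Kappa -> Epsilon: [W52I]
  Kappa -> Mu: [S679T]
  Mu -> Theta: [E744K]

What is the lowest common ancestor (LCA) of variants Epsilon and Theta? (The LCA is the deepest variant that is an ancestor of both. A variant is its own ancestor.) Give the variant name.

Path from root to Epsilon: Kappa -> Epsilon
  ancestors of Epsilon: {Kappa, Epsilon}
Path from root to Theta: Kappa -> Mu -> Theta
  ancestors of Theta: {Kappa, Mu, Theta}
Common ancestors: {Kappa}
Walk up from Theta: Theta (not in ancestors of Epsilon), Mu (not in ancestors of Epsilon), Kappa (in ancestors of Epsilon)
Deepest common ancestor (LCA) = Kappa

Answer: Kappa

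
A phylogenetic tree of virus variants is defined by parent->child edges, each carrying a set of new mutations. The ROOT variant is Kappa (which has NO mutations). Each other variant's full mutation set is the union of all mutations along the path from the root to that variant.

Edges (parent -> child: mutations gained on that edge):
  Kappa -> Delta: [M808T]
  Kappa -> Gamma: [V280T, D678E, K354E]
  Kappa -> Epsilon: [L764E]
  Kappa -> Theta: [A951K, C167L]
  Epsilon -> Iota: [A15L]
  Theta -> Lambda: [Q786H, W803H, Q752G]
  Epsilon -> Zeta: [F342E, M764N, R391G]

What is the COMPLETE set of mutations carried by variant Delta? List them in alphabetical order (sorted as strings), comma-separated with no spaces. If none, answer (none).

At Kappa: gained [] -> total []
At Delta: gained ['M808T'] -> total ['M808T']

Answer: M808T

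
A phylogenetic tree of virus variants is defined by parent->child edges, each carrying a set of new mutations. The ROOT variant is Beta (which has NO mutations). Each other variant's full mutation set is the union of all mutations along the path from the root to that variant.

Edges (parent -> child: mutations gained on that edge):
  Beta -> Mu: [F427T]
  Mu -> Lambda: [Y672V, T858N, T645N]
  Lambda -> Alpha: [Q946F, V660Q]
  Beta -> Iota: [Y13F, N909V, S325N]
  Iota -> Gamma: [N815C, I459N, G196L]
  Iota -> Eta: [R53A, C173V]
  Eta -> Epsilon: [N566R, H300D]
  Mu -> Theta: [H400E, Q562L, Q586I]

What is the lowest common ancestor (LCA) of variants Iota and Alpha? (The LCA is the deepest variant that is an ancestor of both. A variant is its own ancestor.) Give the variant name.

Path from root to Iota: Beta -> Iota
  ancestors of Iota: {Beta, Iota}
Path from root to Alpha: Beta -> Mu -> Lambda -> Alpha
  ancestors of Alpha: {Beta, Mu, Lambda, Alpha}
Common ancestors: {Beta}
Walk up from Alpha: Alpha (not in ancestors of Iota), Lambda (not in ancestors of Iota), Mu (not in ancestors of Iota), Beta (in ancestors of Iota)
Deepest common ancestor (LCA) = Beta

Answer: Beta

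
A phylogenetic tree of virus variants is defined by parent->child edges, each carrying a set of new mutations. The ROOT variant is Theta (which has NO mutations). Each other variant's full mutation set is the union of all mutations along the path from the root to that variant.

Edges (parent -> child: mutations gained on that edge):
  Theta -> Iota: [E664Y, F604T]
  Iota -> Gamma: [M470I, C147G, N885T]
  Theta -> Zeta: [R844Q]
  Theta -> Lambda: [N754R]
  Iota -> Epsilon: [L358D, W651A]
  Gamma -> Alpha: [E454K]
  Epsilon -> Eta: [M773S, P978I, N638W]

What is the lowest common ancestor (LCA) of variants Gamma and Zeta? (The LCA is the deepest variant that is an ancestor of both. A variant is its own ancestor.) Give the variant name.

Answer: Theta

Derivation:
Path from root to Gamma: Theta -> Iota -> Gamma
  ancestors of Gamma: {Theta, Iota, Gamma}
Path from root to Zeta: Theta -> Zeta
  ancestors of Zeta: {Theta, Zeta}
Common ancestors: {Theta}
Walk up from Zeta: Zeta (not in ancestors of Gamma), Theta (in ancestors of Gamma)
Deepest common ancestor (LCA) = Theta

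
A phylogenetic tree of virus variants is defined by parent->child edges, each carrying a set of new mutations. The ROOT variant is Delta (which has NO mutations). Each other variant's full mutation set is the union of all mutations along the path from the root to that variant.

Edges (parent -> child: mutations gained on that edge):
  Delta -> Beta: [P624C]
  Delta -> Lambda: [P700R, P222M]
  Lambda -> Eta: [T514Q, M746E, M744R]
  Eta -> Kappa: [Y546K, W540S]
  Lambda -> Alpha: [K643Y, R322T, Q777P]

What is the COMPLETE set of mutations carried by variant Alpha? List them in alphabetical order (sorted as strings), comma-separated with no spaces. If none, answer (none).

At Delta: gained [] -> total []
At Lambda: gained ['P700R', 'P222M'] -> total ['P222M', 'P700R']
At Alpha: gained ['K643Y', 'R322T', 'Q777P'] -> total ['K643Y', 'P222M', 'P700R', 'Q777P', 'R322T']

Answer: K643Y,P222M,P700R,Q777P,R322T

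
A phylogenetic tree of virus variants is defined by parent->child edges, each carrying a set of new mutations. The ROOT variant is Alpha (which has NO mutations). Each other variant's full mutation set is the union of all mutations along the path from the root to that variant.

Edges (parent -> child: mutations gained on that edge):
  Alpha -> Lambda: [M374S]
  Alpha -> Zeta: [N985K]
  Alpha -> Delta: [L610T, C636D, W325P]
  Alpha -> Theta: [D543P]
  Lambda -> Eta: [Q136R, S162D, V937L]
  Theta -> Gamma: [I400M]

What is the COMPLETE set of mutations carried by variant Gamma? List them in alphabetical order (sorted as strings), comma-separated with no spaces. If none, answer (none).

Answer: D543P,I400M

Derivation:
At Alpha: gained [] -> total []
At Theta: gained ['D543P'] -> total ['D543P']
At Gamma: gained ['I400M'] -> total ['D543P', 'I400M']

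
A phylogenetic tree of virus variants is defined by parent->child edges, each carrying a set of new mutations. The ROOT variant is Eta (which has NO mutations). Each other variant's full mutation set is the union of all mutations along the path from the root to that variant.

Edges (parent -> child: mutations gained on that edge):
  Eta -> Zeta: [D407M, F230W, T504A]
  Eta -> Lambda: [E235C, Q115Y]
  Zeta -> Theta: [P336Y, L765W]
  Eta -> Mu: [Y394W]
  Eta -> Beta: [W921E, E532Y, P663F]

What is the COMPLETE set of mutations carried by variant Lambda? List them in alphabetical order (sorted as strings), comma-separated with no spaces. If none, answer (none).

At Eta: gained [] -> total []
At Lambda: gained ['E235C', 'Q115Y'] -> total ['E235C', 'Q115Y']

Answer: E235C,Q115Y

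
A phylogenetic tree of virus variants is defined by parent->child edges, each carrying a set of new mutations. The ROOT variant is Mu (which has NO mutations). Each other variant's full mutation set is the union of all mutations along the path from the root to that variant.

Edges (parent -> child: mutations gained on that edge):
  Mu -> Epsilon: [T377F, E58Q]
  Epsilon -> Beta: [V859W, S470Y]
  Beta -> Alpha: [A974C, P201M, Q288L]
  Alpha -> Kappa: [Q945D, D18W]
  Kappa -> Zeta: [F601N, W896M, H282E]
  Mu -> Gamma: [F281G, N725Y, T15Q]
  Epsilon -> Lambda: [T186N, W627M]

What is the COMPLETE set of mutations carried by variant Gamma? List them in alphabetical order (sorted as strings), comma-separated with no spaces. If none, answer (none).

Answer: F281G,N725Y,T15Q

Derivation:
At Mu: gained [] -> total []
At Gamma: gained ['F281G', 'N725Y', 'T15Q'] -> total ['F281G', 'N725Y', 'T15Q']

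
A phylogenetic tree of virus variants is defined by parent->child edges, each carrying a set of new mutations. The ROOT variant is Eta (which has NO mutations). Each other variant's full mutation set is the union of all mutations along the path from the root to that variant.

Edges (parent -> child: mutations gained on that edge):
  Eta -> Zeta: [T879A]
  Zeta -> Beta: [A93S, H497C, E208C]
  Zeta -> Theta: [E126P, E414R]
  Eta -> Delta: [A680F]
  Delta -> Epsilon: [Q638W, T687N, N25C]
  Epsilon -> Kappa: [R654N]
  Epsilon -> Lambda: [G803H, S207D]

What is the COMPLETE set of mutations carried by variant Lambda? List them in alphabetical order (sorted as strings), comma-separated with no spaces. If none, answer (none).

Answer: A680F,G803H,N25C,Q638W,S207D,T687N

Derivation:
At Eta: gained [] -> total []
At Delta: gained ['A680F'] -> total ['A680F']
At Epsilon: gained ['Q638W', 'T687N', 'N25C'] -> total ['A680F', 'N25C', 'Q638W', 'T687N']
At Lambda: gained ['G803H', 'S207D'] -> total ['A680F', 'G803H', 'N25C', 'Q638W', 'S207D', 'T687N']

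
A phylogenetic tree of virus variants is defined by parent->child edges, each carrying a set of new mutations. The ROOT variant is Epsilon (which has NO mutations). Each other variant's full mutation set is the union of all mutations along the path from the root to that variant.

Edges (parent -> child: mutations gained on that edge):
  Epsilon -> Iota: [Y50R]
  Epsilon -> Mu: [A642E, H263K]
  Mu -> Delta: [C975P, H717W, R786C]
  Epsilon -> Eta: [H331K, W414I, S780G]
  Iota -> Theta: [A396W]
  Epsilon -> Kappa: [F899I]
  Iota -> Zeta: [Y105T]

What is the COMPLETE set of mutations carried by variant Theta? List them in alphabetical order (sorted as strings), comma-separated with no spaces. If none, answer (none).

Answer: A396W,Y50R

Derivation:
At Epsilon: gained [] -> total []
At Iota: gained ['Y50R'] -> total ['Y50R']
At Theta: gained ['A396W'] -> total ['A396W', 'Y50R']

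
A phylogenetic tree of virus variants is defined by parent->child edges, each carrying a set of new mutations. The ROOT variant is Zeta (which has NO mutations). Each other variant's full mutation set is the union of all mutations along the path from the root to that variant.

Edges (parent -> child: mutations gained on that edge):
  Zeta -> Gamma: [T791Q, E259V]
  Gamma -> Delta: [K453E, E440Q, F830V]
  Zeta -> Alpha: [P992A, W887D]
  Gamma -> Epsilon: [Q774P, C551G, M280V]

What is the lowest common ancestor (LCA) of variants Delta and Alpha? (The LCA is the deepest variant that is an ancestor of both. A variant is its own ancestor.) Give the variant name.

Path from root to Delta: Zeta -> Gamma -> Delta
  ancestors of Delta: {Zeta, Gamma, Delta}
Path from root to Alpha: Zeta -> Alpha
  ancestors of Alpha: {Zeta, Alpha}
Common ancestors: {Zeta}
Walk up from Alpha: Alpha (not in ancestors of Delta), Zeta (in ancestors of Delta)
Deepest common ancestor (LCA) = Zeta

Answer: Zeta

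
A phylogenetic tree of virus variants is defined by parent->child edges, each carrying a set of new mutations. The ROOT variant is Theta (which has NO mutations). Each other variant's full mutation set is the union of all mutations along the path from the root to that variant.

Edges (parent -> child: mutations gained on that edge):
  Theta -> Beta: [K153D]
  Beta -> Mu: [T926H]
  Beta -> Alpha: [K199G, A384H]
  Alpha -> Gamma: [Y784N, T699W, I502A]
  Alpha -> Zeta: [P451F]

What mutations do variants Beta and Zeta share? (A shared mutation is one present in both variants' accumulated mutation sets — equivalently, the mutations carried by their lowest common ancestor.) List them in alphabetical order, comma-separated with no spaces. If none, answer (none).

Accumulating mutations along path to Beta:
  At Theta: gained [] -> total []
  At Beta: gained ['K153D'] -> total ['K153D']
Mutations(Beta) = ['K153D']
Accumulating mutations along path to Zeta:
  At Theta: gained [] -> total []
  At Beta: gained ['K153D'] -> total ['K153D']
  At Alpha: gained ['K199G', 'A384H'] -> total ['A384H', 'K153D', 'K199G']
  At Zeta: gained ['P451F'] -> total ['A384H', 'K153D', 'K199G', 'P451F']
Mutations(Zeta) = ['A384H', 'K153D', 'K199G', 'P451F']
Intersection: ['K153D'] ∩ ['A384H', 'K153D', 'K199G', 'P451F'] = ['K153D']

Answer: K153D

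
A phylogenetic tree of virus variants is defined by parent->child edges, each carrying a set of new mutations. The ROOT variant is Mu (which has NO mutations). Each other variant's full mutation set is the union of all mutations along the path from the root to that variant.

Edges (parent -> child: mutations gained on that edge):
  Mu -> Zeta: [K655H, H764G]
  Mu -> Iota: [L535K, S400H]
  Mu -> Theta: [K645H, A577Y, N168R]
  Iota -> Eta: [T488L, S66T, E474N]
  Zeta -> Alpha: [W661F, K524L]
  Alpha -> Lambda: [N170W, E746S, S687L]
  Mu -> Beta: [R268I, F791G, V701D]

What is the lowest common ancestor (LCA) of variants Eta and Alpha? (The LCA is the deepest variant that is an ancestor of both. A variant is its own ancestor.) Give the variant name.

Answer: Mu

Derivation:
Path from root to Eta: Mu -> Iota -> Eta
  ancestors of Eta: {Mu, Iota, Eta}
Path from root to Alpha: Mu -> Zeta -> Alpha
  ancestors of Alpha: {Mu, Zeta, Alpha}
Common ancestors: {Mu}
Walk up from Alpha: Alpha (not in ancestors of Eta), Zeta (not in ancestors of Eta), Mu (in ancestors of Eta)
Deepest common ancestor (LCA) = Mu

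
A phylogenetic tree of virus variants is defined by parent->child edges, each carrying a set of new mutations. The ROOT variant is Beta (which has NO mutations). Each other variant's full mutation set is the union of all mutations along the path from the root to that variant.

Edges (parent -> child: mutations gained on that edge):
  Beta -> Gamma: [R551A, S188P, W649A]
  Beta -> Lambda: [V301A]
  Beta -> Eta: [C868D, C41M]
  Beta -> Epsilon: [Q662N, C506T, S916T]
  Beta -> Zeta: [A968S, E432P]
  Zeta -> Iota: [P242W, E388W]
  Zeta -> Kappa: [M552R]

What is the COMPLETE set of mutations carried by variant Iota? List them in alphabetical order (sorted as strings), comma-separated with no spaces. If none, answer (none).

At Beta: gained [] -> total []
At Zeta: gained ['A968S', 'E432P'] -> total ['A968S', 'E432P']
At Iota: gained ['P242W', 'E388W'] -> total ['A968S', 'E388W', 'E432P', 'P242W']

Answer: A968S,E388W,E432P,P242W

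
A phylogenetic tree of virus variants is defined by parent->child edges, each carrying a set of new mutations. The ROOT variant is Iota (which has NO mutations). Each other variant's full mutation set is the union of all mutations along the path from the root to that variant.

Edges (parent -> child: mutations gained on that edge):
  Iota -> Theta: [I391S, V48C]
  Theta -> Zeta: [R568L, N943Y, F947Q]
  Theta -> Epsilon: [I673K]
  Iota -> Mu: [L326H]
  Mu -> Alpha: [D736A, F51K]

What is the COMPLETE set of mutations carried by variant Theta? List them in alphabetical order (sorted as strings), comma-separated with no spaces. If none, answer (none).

Answer: I391S,V48C

Derivation:
At Iota: gained [] -> total []
At Theta: gained ['I391S', 'V48C'] -> total ['I391S', 'V48C']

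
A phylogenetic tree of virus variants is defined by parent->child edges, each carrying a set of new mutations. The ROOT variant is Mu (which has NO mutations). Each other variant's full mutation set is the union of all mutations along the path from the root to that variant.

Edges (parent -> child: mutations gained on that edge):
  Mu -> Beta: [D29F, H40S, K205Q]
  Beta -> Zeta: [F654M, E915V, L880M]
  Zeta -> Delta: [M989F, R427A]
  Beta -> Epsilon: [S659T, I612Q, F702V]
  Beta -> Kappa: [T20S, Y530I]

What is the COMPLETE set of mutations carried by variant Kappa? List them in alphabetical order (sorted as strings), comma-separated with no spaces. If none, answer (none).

Answer: D29F,H40S,K205Q,T20S,Y530I

Derivation:
At Mu: gained [] -> total []
At Beta: gained ['D29F', 'H40S', 'K205Q'] -> total ['D29F', 'H40S', 'K205Q']
At Kappa: gained ['T20S', 'Y530I'] -> total ['D29F', 'H40S', 'K205Q', 'T20S', 'Y530I']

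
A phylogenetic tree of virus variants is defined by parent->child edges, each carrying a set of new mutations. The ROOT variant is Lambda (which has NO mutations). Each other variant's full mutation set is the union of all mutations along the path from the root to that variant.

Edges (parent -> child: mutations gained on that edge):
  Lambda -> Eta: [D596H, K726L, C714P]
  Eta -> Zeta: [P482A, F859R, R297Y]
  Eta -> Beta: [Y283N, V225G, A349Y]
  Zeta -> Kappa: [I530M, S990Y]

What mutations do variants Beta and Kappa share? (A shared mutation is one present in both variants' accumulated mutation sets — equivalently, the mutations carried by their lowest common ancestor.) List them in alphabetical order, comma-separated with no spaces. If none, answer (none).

Accumulating mutations along path to Beta:
  At Lambda: gained [] -> total []
  At Eta: gained ['D596H', 'K726L', 'C714P'] -> total ['C714P', 'D596H', 'K726L']
  At Beta: gained ['Y283N', 'V225G', 'A349Y'] -> total ['A349Y', 'C714P', 'D596H', 'K726L', 'V225G', 'Y283N']
Mutations(Beta) = ['A349Y', 'C714P', 'D596H', 'K726L', 'V225G', 'Y283N']
Accumulating mutations along path to Kappa:
  At Lambda: gained [] -> total []
  At Eta: gained ['D596H', 'K726L', 'C714P'] -> total ['C714P', 'D596H', 'K726L']
  At Zeta: gained ['P482A', 'F859R', 'R297Y'] -> total ['C714P', 'D596H', 'F859R', 'K726L', 'P482A', 'R297Y']
  At Kappa: gained ['I530M', 'S990Y'] -> total ['C714P', 'D596H', 'F859R', 'I530M', 'K726L', 'P482A', 'R297Y', 'S990Y']
Mutations(Kappa) = ['C714P', 'D596H', 'F859R', 'I530M', 'K726L', 'P482A', 'R297Y', 'S990Y']
Intersection: ['A349Y', 'C714P', 'D596H', 'K726L', 'V225G', 'Y283N'] ∩ ['C714P', 'D596H', 'F859R', 'I530M', 'K726L', 'P482A', 'R297Y', 'S990Y'] = ['C714P', 'D596H', 'K726L']

Answer: C714P,D596H,K726L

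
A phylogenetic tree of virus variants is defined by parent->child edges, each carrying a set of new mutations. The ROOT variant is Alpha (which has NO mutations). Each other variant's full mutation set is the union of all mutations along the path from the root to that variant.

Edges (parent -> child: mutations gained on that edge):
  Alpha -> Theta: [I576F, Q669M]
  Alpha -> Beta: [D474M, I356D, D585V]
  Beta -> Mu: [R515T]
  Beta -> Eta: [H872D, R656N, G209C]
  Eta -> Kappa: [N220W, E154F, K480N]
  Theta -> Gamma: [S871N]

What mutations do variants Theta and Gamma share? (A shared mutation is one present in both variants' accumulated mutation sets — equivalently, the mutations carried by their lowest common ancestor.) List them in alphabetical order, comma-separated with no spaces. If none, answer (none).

Answer: I576F,Q669M

Derivation:
Accumulating mutations along path to Theta:
  At Alpha: gained [] -> total []
  At Theta: gained ['I576F', 'Q669M'] -> total ['I576F', 'Q669M']
Mutations(Theta) = ['I576F', 'Q669M']
Accumulating mutations along path to Gamma:
  At Alpha: gained [] -> total []
  At Theta: gained ['I576F', 'Q669M'] -> total ['I576F', 'Q669M']
  At Gamma: gained ['S871N'] -> total ['I576F', 'Q669M', 'S871N']
Mutations(Gamma) = ['I576F', 'Q669M', 'S871N']
Intersection: ['I576F', 'Q669M'] ∩ ['I576F', 'Q669M', 'S871N'] = ['I576F', 'Q669M']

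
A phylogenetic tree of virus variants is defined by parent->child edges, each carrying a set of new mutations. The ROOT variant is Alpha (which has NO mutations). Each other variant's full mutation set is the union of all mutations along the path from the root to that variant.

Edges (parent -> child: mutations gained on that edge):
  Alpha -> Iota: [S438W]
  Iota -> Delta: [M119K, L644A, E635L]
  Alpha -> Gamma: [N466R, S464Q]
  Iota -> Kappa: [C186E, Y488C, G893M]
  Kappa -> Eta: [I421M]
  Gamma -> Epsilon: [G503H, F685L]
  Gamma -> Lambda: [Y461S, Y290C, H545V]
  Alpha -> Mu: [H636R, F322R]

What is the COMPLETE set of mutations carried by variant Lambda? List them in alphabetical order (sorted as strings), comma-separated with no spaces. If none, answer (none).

At Alpha: gained [] -> total []
At Gamma: gained ['N466R', 'S464Q'] -> total ['N466R', 'S464Q']
At Lambda: gained ['Y461S', 'Y290C', 'H545V'] -> total ['H545V', 'N466R', 'S464Q', 'Y290C', 'Y461S']

Answer: H545V,N466R,S464Q,Y290C,Y461S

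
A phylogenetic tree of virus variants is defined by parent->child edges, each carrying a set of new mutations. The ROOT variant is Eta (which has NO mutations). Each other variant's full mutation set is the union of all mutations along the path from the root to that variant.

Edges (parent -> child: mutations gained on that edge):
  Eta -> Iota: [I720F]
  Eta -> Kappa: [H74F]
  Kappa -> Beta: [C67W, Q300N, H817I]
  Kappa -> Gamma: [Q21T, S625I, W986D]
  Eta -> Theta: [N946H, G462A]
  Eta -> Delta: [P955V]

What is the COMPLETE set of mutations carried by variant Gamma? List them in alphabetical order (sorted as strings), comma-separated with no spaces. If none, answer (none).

Answer: H74F,Q21T,S625I,W986D

Derivation:
At Eta: gained [] -> total []
At Kappa: gained ['H74F'] -> total ['H74F']
At Gamma: gained ['Q21T', 'S625I', 'W986D'] -> total ['H74F', 'Q21T', 'S625I', 'W986D']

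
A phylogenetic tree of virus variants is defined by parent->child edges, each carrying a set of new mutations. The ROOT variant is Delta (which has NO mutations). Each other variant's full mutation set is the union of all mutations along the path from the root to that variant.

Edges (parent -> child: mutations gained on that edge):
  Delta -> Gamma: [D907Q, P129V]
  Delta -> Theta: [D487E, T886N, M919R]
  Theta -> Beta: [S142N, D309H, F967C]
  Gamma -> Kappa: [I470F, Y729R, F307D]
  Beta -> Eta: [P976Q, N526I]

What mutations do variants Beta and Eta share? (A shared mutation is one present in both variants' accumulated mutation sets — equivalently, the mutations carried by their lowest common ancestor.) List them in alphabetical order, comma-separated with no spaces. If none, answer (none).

Answer: D309H,D487E,F967C,M919R,S142N,T886N

Derivation:
Accumulating mutations along path to Beta:
  At Delta: gained [] -> total []
  At Theta: gained ['D487E', 'T886N', 'M919R'] -> total ['D487E', 'M919R', 'T886N']
  At Beta: gained ['S142N', 'D309H', 'F967C'] -> total ['D309H', 'D487E', 'F967C', 'M919R', 'S142N', 'T886N']
Mutations(Beta) = ['D309H', 'D487E', 'F967C', 'M919R', 'S142N', 'T886N']
Accumulating mutations along path to Eta:
  At Delta: gained [] -> total []
  At Theta: gained ['D487E', 'T886N', 'M919R'] -> total ['D487E', 'M919R', 'T886N']
  At Beta: gained ['S142N', 'D309H', 'F967C'] -> total ['D309H', 'D487E', 'F967C', 'M919R', 'S142N', 'T886N']
  At Eta: gained ['P976Q', 'N526I'] -> total ['D309H', 'D487E', 'F967C', 'M919R', 'N526I', 'P976Q', 'S142N', 'T886N']
Mutations(Eta) = ['D309H', 'D487E', 'F967C', 'M919R', 'N526I', 'P976Q', 'S142N', 'T886N']
Intersection: ['D309H', 'D487E', 'F967C', 'M919R', 'S142N', 'T886N'] ∩ ['D309H', 'D487E', 'F967C', 'M919R', 'N526I', 'P976Q', 'S142N', 'T886N'] = ['D309H', 'D487E', 'F967C', 'M919R', 'S142N', 'T886N']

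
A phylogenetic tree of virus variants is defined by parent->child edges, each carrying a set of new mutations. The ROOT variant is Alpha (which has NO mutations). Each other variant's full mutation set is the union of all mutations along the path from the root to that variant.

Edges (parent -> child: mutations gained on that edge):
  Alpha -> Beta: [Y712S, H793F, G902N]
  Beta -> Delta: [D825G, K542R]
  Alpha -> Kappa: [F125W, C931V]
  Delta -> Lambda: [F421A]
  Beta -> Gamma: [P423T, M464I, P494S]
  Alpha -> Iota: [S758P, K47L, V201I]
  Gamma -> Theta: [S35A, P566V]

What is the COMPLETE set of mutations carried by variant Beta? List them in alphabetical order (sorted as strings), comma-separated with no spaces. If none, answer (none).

Answer: G902N,H793F,Y712S

Derivation:
At Alpha: gained [] -> total []
At Beta: gained ['Y712S', 'H793F', 'G902N'] -> total ['G902N', 'H793F', 'Y712S']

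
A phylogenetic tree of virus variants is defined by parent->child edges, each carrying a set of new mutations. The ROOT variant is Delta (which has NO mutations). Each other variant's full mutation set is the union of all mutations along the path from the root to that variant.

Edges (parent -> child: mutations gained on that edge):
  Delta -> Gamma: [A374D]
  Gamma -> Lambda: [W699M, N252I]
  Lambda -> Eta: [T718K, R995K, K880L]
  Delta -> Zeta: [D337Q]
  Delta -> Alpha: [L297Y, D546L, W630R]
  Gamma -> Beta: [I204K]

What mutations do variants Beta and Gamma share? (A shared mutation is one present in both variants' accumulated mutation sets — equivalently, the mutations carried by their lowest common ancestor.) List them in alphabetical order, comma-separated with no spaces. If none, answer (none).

Answer: A374D

Derivation:
Accumulating mutations along path to Beta:
  At Delta: gained [] -> total []
  At Gamma: gained ['A374D'] -> total ['A374D']
  At Beta: gained ['I204K'] -> total ['A374D', 'I204K']
Mutations(Beta) = ['A374D', 'I204K']
Accumulating mutations along path to Gamma:
  At Delta: gained [] -> total []
  At Gamma: gained ['A374D'] -> total ['A374D']
Mutations(Gamma) = ['A374D']
Intersection: ['A374D', 'I204K'] ∩ ['A374D'] = ['A374D']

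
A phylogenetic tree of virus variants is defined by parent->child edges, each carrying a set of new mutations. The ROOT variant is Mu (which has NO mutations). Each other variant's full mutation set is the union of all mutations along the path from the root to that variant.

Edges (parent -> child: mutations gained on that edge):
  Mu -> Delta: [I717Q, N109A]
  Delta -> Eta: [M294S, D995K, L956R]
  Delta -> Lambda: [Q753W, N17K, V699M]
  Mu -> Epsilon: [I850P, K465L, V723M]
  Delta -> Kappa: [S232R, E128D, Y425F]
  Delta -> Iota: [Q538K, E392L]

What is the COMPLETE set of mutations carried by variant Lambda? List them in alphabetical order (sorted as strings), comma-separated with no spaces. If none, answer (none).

At Mu: gained [] -> total []
At Delta: gained ['I717Q', 'N109A'] -> total ['I717Q', 'N109A']
At Lambda: gained ['Q753W', 'N17K', 'V699M'] -> total ['I717Q', 'N109A', 'N17K', 'Q753W', 'V699M']

Answer: I717Q,N109A,N17K,Q753W,V699M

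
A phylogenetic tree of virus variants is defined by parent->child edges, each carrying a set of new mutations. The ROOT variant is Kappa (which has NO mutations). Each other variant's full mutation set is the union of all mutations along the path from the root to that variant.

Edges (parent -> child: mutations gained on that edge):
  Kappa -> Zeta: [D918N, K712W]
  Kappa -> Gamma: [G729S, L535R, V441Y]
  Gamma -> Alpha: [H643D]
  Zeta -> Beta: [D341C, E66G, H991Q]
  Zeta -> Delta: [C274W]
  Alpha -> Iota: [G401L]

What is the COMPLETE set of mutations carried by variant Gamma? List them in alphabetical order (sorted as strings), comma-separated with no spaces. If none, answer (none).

Answer: G729S,L535R,V441Y

Derivation:
At Kappa: gained [] -> total []
At Gamma: gained ['G729S', 'L535R', 'V441Y'] -> total ['G729S', 'L535R', 'V441Y']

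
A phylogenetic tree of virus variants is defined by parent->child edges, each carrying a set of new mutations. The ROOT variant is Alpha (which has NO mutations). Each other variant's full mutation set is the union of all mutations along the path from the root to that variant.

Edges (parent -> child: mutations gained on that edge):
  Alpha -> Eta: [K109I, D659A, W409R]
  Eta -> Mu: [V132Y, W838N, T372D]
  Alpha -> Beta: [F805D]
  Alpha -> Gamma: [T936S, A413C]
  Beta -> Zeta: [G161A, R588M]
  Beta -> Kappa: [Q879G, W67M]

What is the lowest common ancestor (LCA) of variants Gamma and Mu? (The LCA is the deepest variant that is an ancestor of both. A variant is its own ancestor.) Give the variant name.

Answer: Alpha

Derivation:
Path from root to Gamma: Alpha -> Gamma
  ancestors of Gamma: {Alpha, Gamma}
Path from root to Mu: Alpha -> Eta -> Mu
  ancestors of Mu: {Alpha, Eta, Mu}
Common ancestors: {Alpha}
Walk up from Mu: Mu (not in ancestors of Gamma), Eta (not in ancestors of Gamma), Alpha (in ancestors of Gamma)
Deepest common ancestor (LCA) = Alpha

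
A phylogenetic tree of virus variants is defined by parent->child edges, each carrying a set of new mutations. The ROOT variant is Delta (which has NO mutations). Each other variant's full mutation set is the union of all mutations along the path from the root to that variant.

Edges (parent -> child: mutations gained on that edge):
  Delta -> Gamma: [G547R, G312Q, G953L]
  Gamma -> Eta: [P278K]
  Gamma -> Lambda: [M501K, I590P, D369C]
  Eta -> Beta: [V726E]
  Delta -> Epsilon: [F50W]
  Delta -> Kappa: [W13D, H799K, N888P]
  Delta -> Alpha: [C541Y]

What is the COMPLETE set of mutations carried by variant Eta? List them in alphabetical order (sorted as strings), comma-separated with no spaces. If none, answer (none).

Answer: G312Q,G547R,G953L,P278K

Derivation:
At Delta: gained [] -> total []
At Gamma: gained ['G547R', 'G312Q', 'G953L'] -> total ['G312Q', 'G547R', 'G953L']
At Eta: gained ['P278K'] -> total ['G312Q', 'G547R', 'G953L', 'P278K']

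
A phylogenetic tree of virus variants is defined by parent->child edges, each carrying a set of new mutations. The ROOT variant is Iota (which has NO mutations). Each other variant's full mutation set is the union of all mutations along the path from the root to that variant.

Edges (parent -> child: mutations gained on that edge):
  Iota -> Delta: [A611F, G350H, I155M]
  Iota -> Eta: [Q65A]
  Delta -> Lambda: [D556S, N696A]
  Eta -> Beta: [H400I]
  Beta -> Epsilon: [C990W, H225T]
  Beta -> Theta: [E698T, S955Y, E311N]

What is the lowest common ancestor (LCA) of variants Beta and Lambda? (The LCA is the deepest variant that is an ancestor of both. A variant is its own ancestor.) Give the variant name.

Path from root to Beta: Iota -> Eta -> Beta
  ancestors of Beta: {Iota, Eta, Beta}
Path from root to Lambda: Iota -> Delta -> Lambda
  ancestors of Lambda: {Iota, Delta, Lambda}
Common ancestors: {Iota}
Walk up from Lambda: Lambda (not in ancestors of Beta), Delta (not in ancestors of Beta), Iota (in ancestors of Beta)
Deepest common ancestor (LCA) = Iota

Answer: Iota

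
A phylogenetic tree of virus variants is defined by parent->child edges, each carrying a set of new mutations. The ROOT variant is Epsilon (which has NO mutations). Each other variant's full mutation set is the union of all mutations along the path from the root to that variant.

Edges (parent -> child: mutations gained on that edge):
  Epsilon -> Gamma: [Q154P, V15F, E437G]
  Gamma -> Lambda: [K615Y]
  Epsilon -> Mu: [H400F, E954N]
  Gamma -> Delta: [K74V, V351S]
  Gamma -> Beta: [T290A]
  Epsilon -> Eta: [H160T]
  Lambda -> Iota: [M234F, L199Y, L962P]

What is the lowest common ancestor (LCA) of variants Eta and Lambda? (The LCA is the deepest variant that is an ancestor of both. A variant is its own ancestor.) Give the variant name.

Path from root to Eta: Epsilon -> Eta
  ancestors of Eta: {Epsilon, Eta}
Path from root to Lambda: Epsilon -> Gamma -> Lambda
  ancestors of Lambda: {Epsilon, Gamma, Lambda}
Common ancestors: {Epsilon}
Walk up from Lambda: Lambda (not in ancestors of Eta), Gamma (not in ancestors of Eta), Epsilon (in ancestors of Eta)
Deepest common ancestor (LCA) = Epsilon

Answer: Epsilon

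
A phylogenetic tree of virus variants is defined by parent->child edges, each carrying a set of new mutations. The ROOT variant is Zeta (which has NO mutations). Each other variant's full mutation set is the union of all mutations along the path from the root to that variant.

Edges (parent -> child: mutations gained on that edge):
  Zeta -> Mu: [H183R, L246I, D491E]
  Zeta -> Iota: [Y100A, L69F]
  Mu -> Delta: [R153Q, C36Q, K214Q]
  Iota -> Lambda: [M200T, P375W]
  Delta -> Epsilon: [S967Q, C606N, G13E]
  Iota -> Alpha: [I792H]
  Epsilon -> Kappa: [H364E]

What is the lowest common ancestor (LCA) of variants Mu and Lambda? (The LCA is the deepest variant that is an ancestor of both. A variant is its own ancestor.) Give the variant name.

Answer: Zeta

Derivation:
Path from root to Mu: Zeta -> Mu
  ancestors of Mu: {Zeta, Mu}
Path from root to Lambda: Zeta -> Iota -> Lambda
  ancestors of Lambda: {Zeta, Iota, Lambda}
Common ancestors: {Zeta}
Walk up from Lambda: Lambda (not in ancestors of Mu), Iota (not in ancestors of Mu), Zeta (in ancestors of Mu)
Deepest common ancestor (LCA) = Zeta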